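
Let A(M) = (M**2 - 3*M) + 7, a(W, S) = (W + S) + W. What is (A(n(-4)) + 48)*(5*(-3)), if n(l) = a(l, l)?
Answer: -3525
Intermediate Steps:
a(W, S) = S + 2*W (a(W, S) = (S + W) + W = S + 2*W)
n(l) = 3*l (n(l) = l + 2*l = 3*l)
A(M) = 7 + M**2 - 3*M
(A(n(-4)) + 48)*(5*(-3)) = ((7 + (3*(-4))**2 - 9*(-4)) + 48)*(5*(-3)) = ((7 + (-12)**2 - 3*(-12)) + 48)*(-15) = ((7 + 144 + 36) + 48)*(-15) = (187 + 48)*(-15) = 235*(-15) = -3525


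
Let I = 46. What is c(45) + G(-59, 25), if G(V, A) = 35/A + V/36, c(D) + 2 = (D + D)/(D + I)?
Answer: -20473/16380 ≈ -1.2499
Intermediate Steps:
c(D) = -2 + 2*D/(46 + D) (c(D) = -2 + (D + D)/(D + 46) = -2 + (2*D)/(46 + D) = -2 + 2*D/(46 + D))
G(V, A) = 35/A + V/36 (G(V, A) = 35/A + V*(1/36) = 35/A + V/36)
c(45) + G(-59, 25) = -92/(46 + 45) + (35/25 + (1/36)*(-59)) = -92/91 + (35*(1/25) - 59/36) = -92*1/91 + (7/5 - 59/36) = -92/91 - 43/180 = -20473/16380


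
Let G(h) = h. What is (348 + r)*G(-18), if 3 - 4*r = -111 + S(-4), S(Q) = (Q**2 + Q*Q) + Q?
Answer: -6651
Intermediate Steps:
S(Q) = Q + 2*Q**2 (S(Q) = (Q**2 + Q**2) + Q = 2*Q**2 + Q = Q + 2*Q**2)
r = 43/2 (r = 3/4 - (-111 - 4*(1 + 2*(-4)))/4 = 3/4 - (-111 - 4*(1 - 8))/4 = 3/4 - (-111 - 4*(-7))/4 = 3/4 - (-111 + 28)/4 = 3/4 - 1/4*(-83) = 3/4 + 83/4 = 43/2 ≈ 21.500)
(348 + r)*G(-18) = (348 + 43/2)*(-18) = (739/2)*(-18) = -6651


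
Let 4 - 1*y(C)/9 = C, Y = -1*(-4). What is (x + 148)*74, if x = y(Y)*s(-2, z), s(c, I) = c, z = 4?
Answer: 10952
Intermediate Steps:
Y = 4
y(C) = 36 - 9*C
x = 0 (x = (36 - 9*4)*(-2) = (36 - 36)*(-2) = 0*(-2) = 0)
(x + 148)*74 = (0 + 148)*74 = 148*74 = 10952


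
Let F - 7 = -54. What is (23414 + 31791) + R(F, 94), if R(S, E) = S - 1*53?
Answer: 55105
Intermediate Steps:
F = -47 (F = 7 - 54 = -47)
R(S, E) = -53 + S (R(S, E) = S - 53 = -53 + S)
(23414 + 31791) + R(F, 94) = (23414 + 31791) + (-53 - 47) = 55205 - 100 = 55105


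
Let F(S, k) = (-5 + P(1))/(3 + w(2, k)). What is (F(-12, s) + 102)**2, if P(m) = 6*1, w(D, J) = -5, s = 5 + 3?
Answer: 41209/4 ≈ 10302.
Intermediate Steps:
s = 8
P(m) = 6
F(S, k) = -1/2 (F(S, k) = (-5 + 6)/(3 - 5) = 1/(-2) = 1*(-1/2) = -1/2)
(F(-12, s) + 102)**2 = (-1/2 + 102)**2 = (203/2)**2 = 41209/4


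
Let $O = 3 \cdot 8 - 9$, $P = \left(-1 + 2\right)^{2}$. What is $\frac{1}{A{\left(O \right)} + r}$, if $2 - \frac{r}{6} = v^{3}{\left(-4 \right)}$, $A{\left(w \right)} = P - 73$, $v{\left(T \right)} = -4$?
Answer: $\frac{1}{324} \approx 0.0030864$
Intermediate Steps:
$P = 1$ ($P = 1^{2} = 1$)
$O = 15$ ($O = 24 - 9 = 15$)
$A{\left(w \right)} = -72$ ($A{\left(w \right)} = 1 - 73 = -72$)
$r = 396$ ($r = 12 - 6 \left(-4\right)^{3} = 12 - -384 = 12 + 384 = 396$)
$\frac{1}{A{\left(O \right)} + r} = \frac{1}{-72 + 396} = \frac{1}{324}$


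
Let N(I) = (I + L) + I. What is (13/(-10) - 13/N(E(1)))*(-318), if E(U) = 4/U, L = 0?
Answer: 18603/20 ≈ 930.15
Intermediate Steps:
N(I) = 2*I (N(I) = (I + 0) + I = I + I = 2*I)
(13/(-10) - 13/N(E(1)))*(-318) = (13/(-10) - 13/(2*(4/1)))*(-318) = (13*(-1/10) - 13/(2*(4*1)))*(-318) = (-13/10 - 13/(2*4))*(-318) = (-13/10 - 13/8)*(-318) = -117/40*(-318) = 18603/20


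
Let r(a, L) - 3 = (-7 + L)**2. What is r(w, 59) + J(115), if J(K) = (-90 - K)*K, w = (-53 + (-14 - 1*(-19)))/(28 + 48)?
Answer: -20868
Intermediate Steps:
w = -12/19 (w = (-53 + (-14 + 19))/76 = (-53 + 5)*(1/76) = -48*1/76 = -12/19 ≈ -0.63158)
r(a, L) = 3 + (-7 + L)**2
J(K) = K*(-90 - K)
r(w, 59) + J(115) = (3 + (-7 + 59)**2) - 1*115*(90 + 115) = (3 + 52**2) - 1*115*205 = (3 + 2704) - 23575 = 2707 - 23575 = -20868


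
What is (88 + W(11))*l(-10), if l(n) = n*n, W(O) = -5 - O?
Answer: 7200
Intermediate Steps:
l(n) = n**2
(88 + W(11))*l(-10) = (88 + (-5 - 1*11))*(-10)**2 = (88 + (-5 - 11))*100 = (88 - 16)*100 = 72*100 = 7200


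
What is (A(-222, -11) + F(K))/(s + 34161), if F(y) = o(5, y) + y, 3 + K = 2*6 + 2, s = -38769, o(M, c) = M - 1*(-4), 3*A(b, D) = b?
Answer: 3/256 ≈ 0.011719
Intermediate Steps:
A(b, D) = b/3
o(M, c) = 4 + M (o(M, c) = M + 4 = 4 + M)
K = 11 (K = -3 + (2*6 + 2) = -3 + (12 + 2) = -3 + 14 = 11)
F(y) = 9 + y (F(y) = (4 + 5) + y = 9 + y)
(A(-222, -11) + F(K))/(s + 34161) = ((⅓)*(-222) + (9 + 11))/(-38769 + 34161) = (-74 + 20)/(-4608) = -54*(-1/4608) = 3/256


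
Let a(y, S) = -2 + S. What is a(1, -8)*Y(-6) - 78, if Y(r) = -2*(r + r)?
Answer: -318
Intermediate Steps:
Y(r) = -4*r
a(1, -8)*Y(-6) - 78 = (-2 - 8)*(-4*(-6)) - 78 = -10*24 - 78 = -240 - 78 = -318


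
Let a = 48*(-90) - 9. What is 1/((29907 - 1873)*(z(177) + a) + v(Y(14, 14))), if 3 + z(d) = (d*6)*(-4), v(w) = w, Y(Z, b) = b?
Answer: -1/240531706 ≈ -4.1575e-9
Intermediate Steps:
z(d) = -3 - 24*d (z(d) = -3 + (d*6)*(-4) = -3 + (6*d)*(-4) = -3 - 24*d)
a = -4329 (a = -4320 - 9 = -4329)
1/((29907 - 1873)*(z(177) + a) + v(Y(14, 14))) = 1/((29907 - 1873)*((-3 - 24*177) - 4329) + 14) = 1/(28034*((-3 - 4248) - 4329) + 14) = 1/(28034*(-4251 - 4329) + 14) = 1/(28034*(-8580) + 14) = 1/(-240531720 + 14) = 1/(-240531706) = -1/240531706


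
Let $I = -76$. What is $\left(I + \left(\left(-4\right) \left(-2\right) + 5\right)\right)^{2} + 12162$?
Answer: $16131$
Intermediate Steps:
$\left(I + \left(\left(-4\right) \left(-2\right) + 5\right)\right)^{2} + 12162 = \left(-76 + \left(\left(-4\right) \left(-2\right) + 5\right)\right)^{2} + 12162 = \left(-76 + \left(8 + 5\right)\right)^{2} + 12162 = \left(-76 + 13\right)^{2} + 12162 = \left(-63\right)^{2} + 12162 = 3969 + 12162 = 16131$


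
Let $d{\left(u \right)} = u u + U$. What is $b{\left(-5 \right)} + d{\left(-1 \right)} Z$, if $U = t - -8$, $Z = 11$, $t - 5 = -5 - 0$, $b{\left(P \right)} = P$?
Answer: $94$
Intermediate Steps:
$t = 0$ ($t = 5 - 5 = 0$)
$U = 8$ ($U = 0 - -8 = 0 + 8 = 8$)
$d{\left(u \right)} = 8 + u^{2}$ ($d{\left(u \right)} = u u + 8 = u^{2} + 8 = 8 + u^{2}$)
$b{\left(-5 \right)} + d{\left(-1 \right)} Z = -5 + \left(8 + \left(-1\right)^{2}\right) 11 = -5 + \left(8 + 1\right) 11 = -5 + 9 \cdot 11 = -5 + 99 = 94$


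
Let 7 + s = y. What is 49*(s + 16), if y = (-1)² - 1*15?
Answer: -245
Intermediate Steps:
y = -14 (y = 1 - 15 = -14)
s = -21 (s = -7 - 14 = -21)
49*(s + 16) = 49*(-21 + 16) = 49*(-5) = -245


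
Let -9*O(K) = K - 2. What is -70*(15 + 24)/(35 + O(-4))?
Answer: -8190/107 ≈ -76.542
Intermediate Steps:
O(K) = 2/9 - K/9 (O(K) = -(K - 2)/9 = -(-2 + K)/9 = 2/9 - K/9)
-70*(15 + 24)/(35 + O(-4)) = -70*(15 + 24)/(35 + (2/9 - 1/9*(-4))) = -2730/(35 + (2/9 + 4/9)) = -2730/(35 + 2/3) = -2730/107/3 = -2730*3/107 = -70*117/107 = -8190/107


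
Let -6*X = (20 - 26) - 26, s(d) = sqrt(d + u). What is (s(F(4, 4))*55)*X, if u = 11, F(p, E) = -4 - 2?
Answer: 880*sqrt(5)/3 ≈ 655.91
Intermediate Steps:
F(p, E) = -6
s(d) = sqrt(11 + d) (s(d) = sqrt(d + 11) = sqrt(11 + d))
X = 16/3 (X = -((20 - 26) - 26)/6 = -(-6 - 26)/6 = -1/6*(-32) = 16/3 ≈ 5.3333)
(s(F(4, 4))*55)*X = (sqrt(11 - 6)*55)*(16/3) = (sqrt(5)*55)*(16/3) = (55*sqrt(5))*(16/3) = 880*sqrt(5)/3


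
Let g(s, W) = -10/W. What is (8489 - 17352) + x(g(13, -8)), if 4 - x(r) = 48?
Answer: -8907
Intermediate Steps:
x(r) = -44 (x(r) = 4 - 1*48 = 4 - 48 = -44)
(8489 - 17352) + x(g(13, -8)) = (8489 - 17352) - 44 = -8863 - 44 = -8907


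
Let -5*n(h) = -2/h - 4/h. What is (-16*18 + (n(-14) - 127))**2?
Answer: 211062784/1225 ≈ 1.7230e+5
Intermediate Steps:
n(h) = 6/(5*h) (n(h) = -(-2/h - 4/h)/5 = -(-6)/(5*h) = 6/(5*h))
(-16*18 + (n(-14) - 127))**2 = (-16*18 + ((6/5)/(-14) - 127))**2 = (-288 + ((6/5)*(-1/14) - 127))**2 = (-288 + (-3/35 - 127))**2 = (-288 - 4448/35)**2 = (-14528/35)**2 = 211062784/1225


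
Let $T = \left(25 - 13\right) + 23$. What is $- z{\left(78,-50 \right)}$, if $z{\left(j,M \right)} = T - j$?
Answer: $43$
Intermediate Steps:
$T = 35$ ($T = 12 + 23 = 35$)
$z{\left(j,M \right)} = 35 - j$
$- z{\left(78,-50 \right)} = - (35 - 78) = \left(-1\right) \left(-43\right) = 43$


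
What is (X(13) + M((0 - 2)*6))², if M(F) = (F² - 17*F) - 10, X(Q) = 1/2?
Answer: 458329/4 ≈ 1.1458e+5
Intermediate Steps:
X(Q) = ½
M(F) = -10 + F² - 17*F
(X(13) + M((0 - 2)*6))² = (½ + (-10 + ((0 - 2)*6)² - 17*(0 - 2)*6))² = (½ + (-10 + (-2*6)² - (-34)*6))² = (½ + (-10 + (-12)² - 17*(-12)))² = (½ + (-10 + 144 + 204))² = (½ + 338)² = (677/2)² = 458329/4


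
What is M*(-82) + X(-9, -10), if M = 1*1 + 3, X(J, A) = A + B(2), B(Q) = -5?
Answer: -343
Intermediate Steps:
X(J, A) = -5 + A (X(J, A) = A - 5 = -5 + A)
M = 4 (M = 1 + 3 = 4)
M*(-82) + X(-9, -10) = 4*(-82) + (-5 - 10) = -328 - 15 = -343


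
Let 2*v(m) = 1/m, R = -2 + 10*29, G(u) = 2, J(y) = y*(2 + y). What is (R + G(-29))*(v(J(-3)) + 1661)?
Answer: 1445215/3 ≈ 4.8174e+5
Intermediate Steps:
R = 288 (R = -2 + 290 = 288)
v(m) = 1/(2*m)
(R + G(-29))*(v(J(-3)) + 1661) = (288 + 2)*(1/(2*((-3*(2 - 3)))) + 1661) = 290*(1/(2*((-3*(-1)))) + 1661) = 290*((½)/3 + 1661) = 290*((½)*(⅓) + 1661) = 290*(⅙ + 1661) = 290*(9967/6) = 1445215/3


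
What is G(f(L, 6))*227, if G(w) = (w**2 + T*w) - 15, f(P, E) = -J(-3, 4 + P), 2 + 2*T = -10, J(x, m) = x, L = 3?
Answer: -5448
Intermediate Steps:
T = -6 (T = -1 + (1/2)*(-10) = -1 - 5 = -6)
f(P, E) = 3 (f(P, E) = -1*(-3) = 3)
G(w) = -15 + w**2 - 6*w (G(w) = (w**2 - 6*w) - 15 = -15 + w**2 - 6*w)
G(f(L, 6))*227 = (-15 + 3**2 - 6*3)*227 = (-15 + 9 - 18)*227 = -24*227 = -5448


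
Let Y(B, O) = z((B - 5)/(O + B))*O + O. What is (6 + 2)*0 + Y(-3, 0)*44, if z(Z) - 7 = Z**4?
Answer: 0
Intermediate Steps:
z(Z) = 7 + Z**4
Y(B, O) = O + O*(7 + (-5 + B)**4/(B + O)**4) (Y(B, O) = (7 + ((B - 5)/(O + B))**4)*O + O = (7 + ((-5 + B)/(B + O))**4)*O + O = (7 + (-5 + B)**4/(B + O)**4)*O + O = O*(7 + (-5 + B)**4/(B + O)**4) + O = O + O*(7 + (-5 + B)**4/(B + O)**4))
(6 + 2)*0 + Y(-3, 0)*44 = (6 + 2)*0 + (8*0 + 0*(-5 - 3)**4/(-3 + 0)**4)*44 = 8*0 + (0 + 0*(-8)**4/(-3)**4)*44 = 0 + (0 + 0*4096*(1/81))*44 = 0 + (0 + 0)*44 = 0 + 0*44 = 0 + 0 = 0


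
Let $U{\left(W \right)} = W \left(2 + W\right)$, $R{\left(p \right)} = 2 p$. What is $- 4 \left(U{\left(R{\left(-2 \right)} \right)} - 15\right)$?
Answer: $28$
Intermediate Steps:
$- 4 \left(U{\left(R{\left(-2 \right)} \right)} - 15\right) = - 4 \left(2 \left(-2\right) \left(2 + 2 \left(-2\right)\right) - 15\right) = - 4 \left(- 4 \left(2 - 4\right) - 15\right) = - 4 \left(\left(-4\right) \left(-2\right) - 15\right) = - 4 \left(8 - 15\right) = \left(-4\right) \left(-7\right) = 28$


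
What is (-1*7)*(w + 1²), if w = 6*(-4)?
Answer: 161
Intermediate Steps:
w = -24
(-1*7)*(w + 1²) = (-1*7)*(-24 + 1²) = -7*(-24 + 1) = -7*(-23) = 161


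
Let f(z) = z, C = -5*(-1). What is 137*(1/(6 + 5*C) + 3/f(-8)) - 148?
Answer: -48349/248 ≈ -194.96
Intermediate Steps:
C = 5
137*(1/(6 + 5*C) + 3/f(-8)) - 148 = 137*(1/(6 + 5*5) + 3/(-8)) - 148 = 137*(1/(6 + 25) + 3*(-1/8)) - 148 = 137*(1/31 - 3/8) - 148 = 137*(-85/248) - 148 = -11645/248 - 148 = -48349/248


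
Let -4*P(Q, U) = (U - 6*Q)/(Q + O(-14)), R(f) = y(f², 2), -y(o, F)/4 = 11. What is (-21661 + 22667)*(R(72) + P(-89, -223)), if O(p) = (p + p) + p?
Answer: -11440735/262 ≈ -43667.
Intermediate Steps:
y(o, F) = -44 (y(o, F) = -4*11 = -44)
R(f) = -44
O(p) = 3*p (O(p) = 2*p + p = 3*p)
P(Q, U) = -(U - 6*Q)/(4*(-42 + Q)) (P(Q, U) = -(U - 6*Q)/(4*(Q + 3*(-14))) = -(U - 6*Q)/(4*(Q - 42)) = -(U - 6*Q)/(4*(-42 + Q)))
(-21661 + 22667)*(R(72) + P(-89, -223)) = (-21661 + 22667)*(-44 + (-1*(-223) + 6*(-89))/(4*(-42 - 89))) = 1006*(-44 + (¼)*(223 - 534)/(-131)) = 1006*(-44 + (¼)*(-1/131)*(-311)) = 1006*(-44 + 311/524) = 1006*(-22745/524) = -11440735/262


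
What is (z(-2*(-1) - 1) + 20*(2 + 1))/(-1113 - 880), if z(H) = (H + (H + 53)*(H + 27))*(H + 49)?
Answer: -75710/1993 ≈ -37.988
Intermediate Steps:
z(H) = (49 + H)*(H + (27 + H)*(53 + H)) (z(H) = (H + (53 + H)*(27 + H))*(49 + H) = (H + (27 + H)*(53 + H))*(49 + H) = (49 + H)*(H + (27 + H)*(53 + H)))
(z(-2*(-1) - 1) + 20*(2 + 1))/(-1113 - 880) = ((70119 + (-2*(-1) - 1)**3 + 130*(-2*(-1) - 1)**2 + 5400*(-2*(-1) - 1)) + 20*(2 + 1))/(-1113 - 880) = ((70119 + (2 - 1)**3 + 130*(2 - 1)**2 + 5400*(2 - 1)) + 20*3)/(-1993) = ((70119 + 1**3 + 130*1**2 + 5400*1) + 60)*(-1/1993) = ((70119 + 1 + 130*1 + 5400) + 60)*(-1/1993) = ((70119 + 1 + 130 + 5400) + 60)*(-1/1993) = (75650 + 60)*(-1/1993) = 75710*(-1/1993) = -75710/1993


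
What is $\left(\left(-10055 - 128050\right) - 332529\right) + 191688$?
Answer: $-278946$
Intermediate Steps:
$\left(\left(-10055 - 128050\right) - 332529\right) + 191688 = \left(-138105 - 332529\right) + 191688 = -470634 + 191688 = -278946$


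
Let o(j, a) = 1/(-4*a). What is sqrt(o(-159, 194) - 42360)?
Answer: I*sqrt(6377044034)/388 ≈ 205.82*I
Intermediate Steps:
o(j, a) = -1/(4*a)
sqrt(o(-159, 194) - 42360) = sqrt(-1/4/194 - 42360) = sqrt(-1/4*1/194 - 42360) = sqrt(-1/776 - 42360) = sqrt(-32871361/776) = I*sqrt(6377044034)/388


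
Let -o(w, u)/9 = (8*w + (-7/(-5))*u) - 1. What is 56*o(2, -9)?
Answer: -6048/5 ≈ -1209.6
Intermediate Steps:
o(w, u) = 9 - 72*w - 63*u/5 (o(w, u) = -9*((8*w + (-7/(-5))*u) - 1) = -9*((8*w + (-7*(-⅕))*u) - 1) = -9*((8*w + 7*u/5) - 1) = -9*(-1 + 8*w + 7*u/5) = 9 - 72*w - 63*u/5)
56*o(2, -9) = 56*(9 - 72*2 - 63/5*(-9)) = 56*(9 - 144 + 567/5) = 56*(-108/5) = -6048/5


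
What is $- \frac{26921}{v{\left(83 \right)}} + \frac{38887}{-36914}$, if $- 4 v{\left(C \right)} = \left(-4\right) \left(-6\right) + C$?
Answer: $\frac{3970886267}{3949798} \approx 1005.3$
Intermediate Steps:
$v{\left(C \right)} = -6 - \frac{C}{4}$ ($v{\left(C \right)} = - \frac{\left(-4\right) \left(-6\right) + C}{4} = - \frac{24 + C}{4} = -6 - \frac{C}{4}$)
$- \frac{26921}{v{\left(83 \right)}} + \frac{38887}{-36914} = - \frac{26921}{-6 - \frac{83}{4}} + \frac{38887}{-36914} = - \frac{26921}{-6 - \frac{83}{4}} + 38887 \left(- \frac{1}{36914}\right) = - \frac{26921}{- \frac{107}{4}} - \frac{38887}{36914} = \left(-26921\right) \left(- \frac{4}{107}\right) - \frac{38887}{36914} = \frac{107684}{107} - \frac{38887}{36914} = \frac{3970886267}{3949798}$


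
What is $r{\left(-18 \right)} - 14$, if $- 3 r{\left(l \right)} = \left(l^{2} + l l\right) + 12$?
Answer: $-234$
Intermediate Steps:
$r{\left(l \right)} = -4 - \frac{2 l^{2}}{3}$ ($r{\left(l \right)} = - \frac{\left(l^{2} + l l\right) + 12}{3} = - \frac{\left(l^{2} + l^{2}\right) + 12}{3} = - \frac{2 l^{2} + 12}{3} = - \frac{12 + 2 l^{2}}{3} = -4 - \frac{2 l^{2}}{3}$)
$r{\left(-18 \right)} - 14 = \left(-4 - \frac{2 \left(-18\right)^{2}}{3}\right) - 14 = \left(-4 - 216\right) - 14 = -220 - 14 = -234$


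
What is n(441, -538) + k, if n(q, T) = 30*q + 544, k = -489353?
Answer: -475579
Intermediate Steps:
n(q, T) = 544 + 30*q
n(441, -538) + k = (544 + 30*441) - 489353 = (544 + 13230) - 489353 = 13774 - 489353 = -475579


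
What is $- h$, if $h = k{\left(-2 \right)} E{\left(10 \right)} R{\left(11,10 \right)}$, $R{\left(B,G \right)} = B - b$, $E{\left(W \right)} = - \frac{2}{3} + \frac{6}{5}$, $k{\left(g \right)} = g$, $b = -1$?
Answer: $\frac{64}{5} \approx 12.8$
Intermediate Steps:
$E{\left(W \right)} = \frac{8}{15}$ ($E{\left(W \right)} = \left(-2\right) \frac{1}{3} + 6 \cdot \frac{1}{5} = - \frac{2}{3} + \frac{6}{5} = \frac{8}{15}$)
$R{\left(B,G \right)} = 1 + B$ ($R{\left(B,G \right)} = B - -1 = B + 1 = 1 + B$)
$h = - \frac{64}{5}$ ($h = \left(-2\right) \frac{8}{15} \left(1 + 11\right) = \left(- \frac{16}{15}\right) 12 = - \frac{64}{5} \approx -12.8$)
$- h = \left(-1\right) \left(- \frac{64}{5}\right) = \frac{64}{5}$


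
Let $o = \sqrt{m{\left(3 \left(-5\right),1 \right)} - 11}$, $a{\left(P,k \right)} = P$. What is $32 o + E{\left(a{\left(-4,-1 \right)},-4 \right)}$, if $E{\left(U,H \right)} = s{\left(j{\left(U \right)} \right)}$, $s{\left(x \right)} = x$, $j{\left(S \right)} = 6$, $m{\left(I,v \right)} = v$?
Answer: $6 + 32 i \sqrt{10} \approx 6.0 + 101.19 i$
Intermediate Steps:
$o = i \sqrt{10}$ ($o = \sqrt{1 - 11} = \sqrt{-10} = i \sqrt{10} \approx 3.1623 i$)
$E{\left(U,H \right)} = 6$
$32 o + E{\left(a{\left(-4,-1 \right)},-4 \right)} = 32 i \sqrt{10} + 6 = 6 + 32 i \sqrt{10}$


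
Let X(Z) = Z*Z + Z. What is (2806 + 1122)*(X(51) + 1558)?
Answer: 16536880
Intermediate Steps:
X(Z) = Z + Z² (X(Z) = Z² + Z = Z + Z²)
(2806 + 1122)*(X(51) + 1558) = (2806 + 1122)*(51*(1 + 51) + 1558) = 3928*(51*52 + 1558) = 3928*(2652 + 1558) = 3928*4210 = 16536880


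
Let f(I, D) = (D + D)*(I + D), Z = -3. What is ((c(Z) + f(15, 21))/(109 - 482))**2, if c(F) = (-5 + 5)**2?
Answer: 2286144/139129 ≈ 16.432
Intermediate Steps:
c(F) = 0 (c(F) = 0**2 = 0)
f(I, D) = 2*D*(D + I) (f(I, D) = (2*D)*(D + I) = 2*D*(D + I))
((c(Z) + f(15, 21))/(109 - 482))**2 = ((0 + 2*21*(21 + 15))/(109 - 482))**2 = ((0 + 2*21*36)/(-373))**2 = ((0 + 1512)*(-1/373))**2 = (1512*(-1/373))**2 = (-1512/373)**2 = 2286144/139129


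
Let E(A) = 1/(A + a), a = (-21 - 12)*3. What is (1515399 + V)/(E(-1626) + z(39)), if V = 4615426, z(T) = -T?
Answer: -10575673125/67276 ≈ -1.5720e+5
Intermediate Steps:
a = -99 (a = -33*3 = -99)
E(A) = 1/(-99 + A) (E(A) = 1/(A - 99) = 1/(-99 + A))
(1515399 + V)/(E(-1626) + z(39)) = (1515399 + 4615426)/(1/(-99 - 1626) - 1*39) = 6130825/(1/(-1725) - 39) = 6130825/(-1/1725 - 39) = 6130825/(-67276/1725) = 6130825*(-1725/67276) = -10575673125/67276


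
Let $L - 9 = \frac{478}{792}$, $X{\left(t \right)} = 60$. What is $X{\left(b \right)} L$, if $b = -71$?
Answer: $\frac{19015}{33} \approx 576.21$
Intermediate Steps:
$L = \frac{3803}{396}$ ($L = 9 + \frac{478}{792} = 9 + 478 \cdot \frac{1}{792} = 9 + \frac{239}{396} = \frac{3803}{396} \approx 9.6035$)
$X{\left(b \right)} L = 60 \cdot \frac{3803}{396} = \frac{19015}{33}$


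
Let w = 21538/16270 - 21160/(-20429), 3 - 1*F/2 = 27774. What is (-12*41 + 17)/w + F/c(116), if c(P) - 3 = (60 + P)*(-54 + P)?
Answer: -883412433595417/4280169908415 ≈ -206.40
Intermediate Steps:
c(P) = 3 + (-54 + P)*(60 + P) (c(P) = 3 + (60 + P)*(-54 + P) = 3 + (-54 + P)*(60 + P))
F = -55542 (F = 6 - 2*27774 = 6 - 55548 = -55542)
w = 392136501/166189915 (w = 21538*(1/16270) - 21160*(-1/20429) = 10769/8135 + 21160/20429 = 392136501/166189915 ≈ 2.3596)
(-12*41 + 17)/w + F/c(116) = (-12*41 + 17)/(392136501/166189915) - 55542/(-3237 + 116² + 6*116) = (-492 + 17)*(166189915/392136501) - 55542/(-3237 + 13456 + 696) = -475*166189915/392136501 - 55542/10915 = -78940209625/392136501 - 55542*1/10915 = -78940209625/392136501 - 55542/10915 = -883412433595417/4280169908415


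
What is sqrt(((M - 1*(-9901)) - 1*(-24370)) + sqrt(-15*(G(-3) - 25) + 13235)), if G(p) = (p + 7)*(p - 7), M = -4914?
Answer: sqrt(29357 + 7*sqrt(290)) ≈ 171.69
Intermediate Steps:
G(p) = (-7 + p)*(7 + p) (G(p) = (7 + p)*(-7 + p) = (-7 + p)*(7 + p))
sqrt(((M - 1*(-9901)) - 1*(-24370)) + sqrt(-15*(G(-3) - 25) + 13235)) = sqrt(((-4914 - 1*(-9901)) - 1*(-24370)) + sqrt(-15*((-49 + (-3)**2) - 25) + 13235)) = sqrt(((-4914 + 9901) + 24370) + sqrt(-15*((-49 + 9) - 25) + 13235)) = sqrt((4987 + 24370) + sqrt(-15*(-40 - 25) + 13235)) = sqrt(29357 + sqrt(-15*(-65) + 13235)) = sqrt(29357 + sqrt(975 + 13235)) = sqrt(29357 + sqrt(14210)) = sqrt(29357 + 7*sqrt(290))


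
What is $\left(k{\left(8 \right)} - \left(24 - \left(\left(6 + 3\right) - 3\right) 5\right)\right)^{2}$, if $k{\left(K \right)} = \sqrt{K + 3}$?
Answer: $\left(6 + \sqrt{11}\right)^{2} \approx 86.799$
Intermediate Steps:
$k{\left(K \right)} = \sqrt{3 + K}$
$\left(k{\left(8 \right)} - \left(24 - \left(\left(6 + 3\right) - 3\right) 5\right)\right)^{2} = \left(\sqrt{3 + 8} - \left(24 - \left(\left(6 + 3\right) - 3\right) 5\right)\right)^{2} = \left(\sqrt{11} - \left(24 - \left(9 - 3\right) 5\right)\right)^{2} = \left(\sqrt{11} + \left(-21 + \left(6 \cdot 5 - 3\right)\right)\right)^{2} = \left(\sqrt{11} + \left(-21 + \left(30 - 3\right)\right)\right)^{2} = \left(\sqrt{11} + \left(-21 + 27\right)\right)^{2} = \left(\sqrt{11} + 6\right)^{2} = \left(6 + \sqrt{11}\right)^{2}$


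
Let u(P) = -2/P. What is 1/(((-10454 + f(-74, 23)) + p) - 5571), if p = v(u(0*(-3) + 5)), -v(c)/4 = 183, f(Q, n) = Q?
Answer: -1/16831 ≈ -5.9414e-5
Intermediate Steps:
v(c) = -732 (v(c) = -4*183 = -732)
p = -732
1/(((-10454 + f(-74, 23)) + p) - 5571) = 1/(((-10454 - 74) - 732) - 5571) = 1/((-10528 - 732) - 5571) = 1/(-11260 - 5571) = 1/(-16831) = -1/16831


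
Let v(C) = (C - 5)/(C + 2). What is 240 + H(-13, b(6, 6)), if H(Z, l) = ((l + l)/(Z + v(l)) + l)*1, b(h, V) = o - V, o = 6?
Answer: 240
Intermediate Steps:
v(C) = (-5 + C)/(2 + C)
b(h, V) = 6 - V
H(Z, l) = l + 2*l/(Z + (-5 + l)/(2 + l)) (H(Z, l) = ((l + l)/(Z + (-5 + l)/(2 + l)) + l)*1 = ((2*l)/(Z + (-5 + l)/(2 + l)) + l)*1 = (2*l/(Z + (-5 + l)/(2 + l)) + l)*1 = (l + 2*l/(Z + (-5 + l)/(2 + l)))*1 = l + 2*l/(Z + (-5 + l)/(2 + l)))
240 + H(-13, b(6, 6)) = 240 + (6 - 1*6)*(-5 + (6 - 1*6) + (2 - 13)*(2 + (6 - 1*6)))/(-5 + (6 - 1*6) - 13*(2 + (6 - 1*6))) = 240 + (6 - 6)*(-5 + (6 - 6) - 11*(2 + (6 - 6)))/(-5 + (6 - 6) - 13*(2 + (6 - 6))) = 240 + 0*(-5 + 0 - 11*(2 + 0))/(-5 + 0 - 13*(2 + 0)) = 240 + 0*(-5 + 0 - 11*2)/(-5 + 0 - 13*2) = 240 + 0*(-5 + 0 - 22)/(-5 + 0 - 26) = 240 + 0*(-27)/(-31) = 240 + 0*(-1/31)*(-27) = 240 + 0 = 240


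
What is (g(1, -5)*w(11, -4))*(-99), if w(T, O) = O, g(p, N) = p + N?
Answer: -1584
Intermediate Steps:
g(p, N) = N + p
(g(1, -5)*w(11, -4))*(-99) = ((-5 + 1)*(-4))*(-99) = -4*(-4)*(-99) = 16*(-99) = -1584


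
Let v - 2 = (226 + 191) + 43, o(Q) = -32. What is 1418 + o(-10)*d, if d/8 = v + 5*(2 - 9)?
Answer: -107894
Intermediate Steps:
v = 462 (v = 2 + ((226 + 191) + 43) = 2 + (417 + 43) = 2 + 460 = 462)
d = 3416 (d = 8*(462 + 5*(2 - 9)) = 8*(462 + 5*(-7)) = 8*(462 - 35) = 8*427 = 3416)
1418 + o(-10)*d = 1418 - 32*3416 = 1418 - 109312 = -107894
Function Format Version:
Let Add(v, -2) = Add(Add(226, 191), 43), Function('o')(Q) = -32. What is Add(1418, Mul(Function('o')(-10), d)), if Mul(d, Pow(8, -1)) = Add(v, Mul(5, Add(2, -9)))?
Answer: -107894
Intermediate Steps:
v = 462 (v = Add(2, Add(Add(226, 191), 43)) = Add(2, Add(417, 43)) = Add(2, 460) = 462)
d = 3416 (d = Mul(8, Add(462, Mul(5, Add(2, -9)))) = Mul(8, Add(462, Mul(5, -7))) = Mul(8, Add(462, -35)) = Mul(8, 427) = 3416)
Add(1418, Mul(Function('o')(-10), d)) = Add(1418, Mul(-32, 3416)) = Add(1418, -109312) = -107894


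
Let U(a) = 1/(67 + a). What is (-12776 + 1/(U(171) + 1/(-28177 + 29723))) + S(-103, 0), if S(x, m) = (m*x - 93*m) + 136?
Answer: -5545453/446 ≈ -12434.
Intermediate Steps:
S(x, m) = 136 - 93*m + m*x (S(x, m) = (-93*m + m*x) + 136 = 136 - 93*m + m*x)
(-12776 + 1/(U(171) + 1/(-28177 + 29723))) + S(-103, 0) = (-12776 + 1/(1/(67 + 171) + 1/(-28177 + 29723))) + (136 - 93*0 + 0*(-103)) = (-12776 + 1/(1/238 + 1/1546)) + (136 + 0 + 0) = (-12776 + 1/(1/238 + 1/1546)) + 136 = (-12776 + 1/(446/91987)) + 136 = (-12776 + 91987/446) + 136 = -5606109/446 + 136 = -5545453/446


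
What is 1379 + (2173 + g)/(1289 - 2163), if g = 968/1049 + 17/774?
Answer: 976805481533/709623324 ≈ 1376.5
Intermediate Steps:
g = 767065/811926 (g = 968*(1/1049) + 17*(1/774) = 968/1049 + 17/774 = 767065/811926 ≈ 0.94475)
1379 + (2173 + g)/(1289 - 2163) = 1379 + (2173 + 767065/811926)/(1289 - 2163) = 1379 + (1765082263/811926)/(-874) = 1379 + (1765082263/811926)*(-1/874) = 1379 - 1765082263/709623324 = 976805481533/709623324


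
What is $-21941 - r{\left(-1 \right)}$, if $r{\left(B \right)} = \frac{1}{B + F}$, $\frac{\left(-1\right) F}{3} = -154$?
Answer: $- \frac{10114802}{461} \approx -21941.0$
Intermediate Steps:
$F = 462$ ($F = \left(-3\right) \left(-154\right) = 462$)
$r{\left(B \right)} = \frac{1}{462 + B}$ ($r{\left(B \right)} = \frac{1}{B + 462} = \frac{1}{462 + B}$)
$-21941 - r{\left(-1 \right)} = -21941 - \frac{1}{462 - 1} = -21941 - \frac{1}{461} = - \frac{10114802}{461}$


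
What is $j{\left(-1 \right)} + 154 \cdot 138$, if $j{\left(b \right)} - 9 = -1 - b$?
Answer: $21261$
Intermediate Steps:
$j{\left(b \right)} = 8 - b$ ($j{\left(b \right)} = 9 - \left(1 + b\right) = 8 - b$)
$j{\left(-1 \right)} + 154 \cdot 138 = \left(8 - -1\right) + 154 \cdot 138 = \left(8 + 1\right) + 21252 = 9 + 21252 = 21261$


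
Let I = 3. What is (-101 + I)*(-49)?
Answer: 4802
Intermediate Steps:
(-101 + I)*(-49) = (-101 + 3)*(-49) = -98*(-49) = 4802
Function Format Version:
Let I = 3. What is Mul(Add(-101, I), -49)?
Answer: 4802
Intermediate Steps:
Mul(Add(-101, I), -49) = Mul(Add(-101, 3), -49) = Mul(-98, -49) = 4802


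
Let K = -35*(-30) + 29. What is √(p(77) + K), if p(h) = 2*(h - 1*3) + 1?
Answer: 2*√307 ≈ 35.043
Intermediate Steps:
K = 1079 (K = 1050 + 29 = 1079)
p(h) = -5 + 2*h (p(h) = 2*(h - 3) + 1 = 2*(-3 + h) + 1 = (-6 + 2*h) + 1 = -5 + 2*h)
√(p(77) + K) = √((-5 + 2*77) + 1079) = √((-5 + 154) + 1079) = √(149 + 1079) = √1228 = 2*√307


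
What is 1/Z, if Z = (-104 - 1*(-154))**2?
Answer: 1/2500 ≈ 0.00040000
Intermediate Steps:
Z = 2500 (Z = (-104 + 154)**2 = 50**2 = 2500)
1/Z = 1/2500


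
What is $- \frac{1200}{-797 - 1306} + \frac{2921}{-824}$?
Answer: $- \frac{1718021}{577624} \approx -2.9743$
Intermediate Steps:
$- \frac{1200}{-797 - 1306} + \frac{2921}{-824} = - \frac{1200}{-2103} + 2921 \left(- \frac{1}{824}\right) = \left(-1200\right) \left(- \frac{1}{2103}\right) - \frac{2921}{824} = \frac{400}{701} - \frac{2921}{824} = - \frac{1718021}{577624}$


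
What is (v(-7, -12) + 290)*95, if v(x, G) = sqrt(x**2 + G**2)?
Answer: 27550 + 95*sqrt(193) ≈ 28870.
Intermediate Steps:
v(x, G) = sqrt(G**2 + x**2)
(v(-7, -12) + 290)*95 = (sqrt((-12)**2 + (-7)**2) + 290)*95 = (sqrt(144 + 49) + 290)*95 = (sqrt(193) + 290)*95 = (290 + sqrt(193))*95 = 27550 + 95*sqrt(193)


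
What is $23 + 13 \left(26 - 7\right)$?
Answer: $270$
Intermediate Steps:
$23 + 13 \left(26 - 7\right) = 23 + 13 \cdot 19 = 23 + 247 = 270$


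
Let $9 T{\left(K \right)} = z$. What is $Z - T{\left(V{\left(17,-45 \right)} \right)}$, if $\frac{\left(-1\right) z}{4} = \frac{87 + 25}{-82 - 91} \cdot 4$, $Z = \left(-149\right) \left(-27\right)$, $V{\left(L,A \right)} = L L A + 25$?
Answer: $\frac{6262019}{1557} \approx 4021.8$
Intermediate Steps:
$V{\left(L,A \right)} = 25 + A L^{2}$ ($V{\left(L,A \right)} = L^{2} A + 25 = A L^{2} + 25 = 25 + A L^{2}$)
$Z = 4023$
$z = \frac{1792}{173}$ ($z = - 4 \frac{87 + 25}{-82 - 91} \cdot 4 = - 4 \frac{112}{-173} \cdot 4 = - 4 \cdot 112 \left(- \frac{1}{173}\right) 4 = - 4 \left(\left(- \frac{112}{173}\right) 4\right) = \left(-4\right) \left(- \frac{448}{173}\right) = \frac{1792}{173} \approx 10.358$)
$T{\left(K \right)} = \frac{1792}{1557}$ ($T{\left(K \right)} = \frac{1}{9} \cdot \frac{1792}{173} = \frac{1792}{1557}$)
$Z - T{\left(V{\left(17,-45 \right)} \right)} = 4023 - \frac{1792}{1557} = \frac{6262019}{1557}$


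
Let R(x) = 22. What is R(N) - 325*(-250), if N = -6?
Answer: 81272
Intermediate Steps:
R(N) - 325*(-250) = 22 - 325*(-250) = 22 + 81250 = 81272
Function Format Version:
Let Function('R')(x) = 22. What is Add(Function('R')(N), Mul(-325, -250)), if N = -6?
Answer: 81272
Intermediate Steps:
Add(Function('R')(N), Mul(-325, -250)) = Add(22, Mul(-325, -250)) = Add(22, 81250) = 81272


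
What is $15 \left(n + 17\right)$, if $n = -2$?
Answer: $225$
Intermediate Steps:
$15 \left(n + 17\right) = 15 \left(-2 + 17\right) = 15 \cdot 15 = 225$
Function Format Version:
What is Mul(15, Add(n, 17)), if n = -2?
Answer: 225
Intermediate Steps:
Mul(15, Add(n, 17)) = Mul(15, Add(-2, 17)) = Mul(15, 15) = 225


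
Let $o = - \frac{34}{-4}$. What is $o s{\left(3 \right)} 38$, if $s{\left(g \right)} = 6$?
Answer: $1938$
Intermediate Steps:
$o = \frac{17}{2}$ ($o = \left(-34\right) \left(- \frac{1}{4}\right) = \frac{17}{2} \approx 8.5$)
$o s{\left(3 \right)} 38 = \frac{17}{2} \cdot 6 \cdot 38 = 51 \cdot 38 = 1938$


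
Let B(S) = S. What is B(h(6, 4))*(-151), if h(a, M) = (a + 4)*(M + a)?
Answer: -15100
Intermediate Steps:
h(a, M) = (4 + a)*(M + a)
B(h(6, 4))*(-151) = (6**2 + 4*4 + 4*6 + 4*6)*(-151) = (36 + 16 + 24 + 24)*(-151) = 100*(-151) = -15100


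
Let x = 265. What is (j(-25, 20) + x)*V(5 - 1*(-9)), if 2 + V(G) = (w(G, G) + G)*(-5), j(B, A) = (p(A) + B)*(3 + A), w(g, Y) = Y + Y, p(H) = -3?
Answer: 80348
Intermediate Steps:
w(g, Y) = 2*Y
j(B, A) = (-3 + B)*(3 + A)
V(G) = -2 - 15*G (V(G) = -2 + (2*G + G)*(-5) = -2 + (3*G)*(-5) = -2 - 15*G)
(j(-25, 20) + x)*V(5 - 1*(-9)) = ((-9 - 3*20 + 3*(-25) + 20*(-25)) + 265)*(-2 - 15*(5 - 1*(-9))) = ((-9 - 60 - 75 - 500) + 265)*(-2 - 15*(5 + 9)) = (-644 + 265)*(-2 - 15*14) = -379*(-2 - 210) = -379*(-212) = 80348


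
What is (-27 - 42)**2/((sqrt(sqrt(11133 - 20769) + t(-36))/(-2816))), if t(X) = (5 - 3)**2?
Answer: -6703488*sqrt(2)/sqrt(2 + I*sqrt(2409)) ≈ -9.7573e+5 + 9.3678e+5*I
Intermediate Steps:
t(X) = 4 (t(X) = 2**2 = 4)
(-27 - 42)**2/((sqrt(sqrt(11133 - 20769) + t(-36))/(-2816))) = (-27 - 42)**2/((sqrt(sqrt(11133 - 20769) + 4)/(-2816))) = (-69)**2/((sqrt(sqrt(-9636) + 4)*(-1/2816))) = 4761/((sqrt(2*I*sqrt(2409) + 4)*(-1/2816))) = 4761/((sqrt(4 + 2*I*sqrt(2409))*(-1/2816))) = 4761/((-sqrt(4 + 2*I*sqrt(2409))/2816)) = 4761*(-2816/sqrt(4 + 2*I*sqrt(2409))) = -13406976/sqrt(4 + 2*I*sqrt(2409))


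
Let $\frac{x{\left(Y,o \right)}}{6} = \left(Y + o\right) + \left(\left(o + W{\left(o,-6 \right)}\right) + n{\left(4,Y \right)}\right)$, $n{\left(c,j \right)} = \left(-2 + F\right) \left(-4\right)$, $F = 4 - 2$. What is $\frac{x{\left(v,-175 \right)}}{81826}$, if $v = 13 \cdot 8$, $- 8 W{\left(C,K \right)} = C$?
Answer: $- \frac{33}{2008} \approx -0.016434$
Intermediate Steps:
$F = 2$
$W{\left(C,K \right)} = - \frac{C}{8}$
$v = 104$
$n{\left(c,j \right)} = 0$ ($n{\left(c,j \right)} = \left(-2 + 2\right) \left(-4\right) = 0 \left(-4\right) = 0$)
$x{\left(Y,o \right)} = 6 Y + \frac{45 o}{4}$ ($x{\left(Y,o \right)} = 6 \left(\left(Y + o\right) + \left(\left(o - \frac{o}{8}\right) + 0\right)\right) = 6 \left(\left(Y + o\right) + \left(\frac{7 o}{8} + 0\right)\right) = 6 \left(\left(Y + o\right) + \frac{7 o}{8}\right) = 6 \left(Y + \frac{15 o}{8}\right) = 6 Y + \frac{45 o}{4}$)
$\frac{x{\left(v,-175 \right)}}{81826} = \frac{6 \cdot 104 + \frac{45}{4} \left(-175\right)}{81826} = \left(624 - \frac{7875}{4}\right) \frac{1}{81826} = \left(- \frac{5379}{4}\right) \frac{1}{81826} = - \frac{33}{2008}$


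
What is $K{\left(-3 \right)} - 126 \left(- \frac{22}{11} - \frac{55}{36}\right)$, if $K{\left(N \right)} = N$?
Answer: $\frac{883}{2} \approx 441.5$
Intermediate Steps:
$K{\left(-3 \right)} - 126 \left(- \frac{22}{11} - \frac{55}{36}\right) = -3 - 126 \left(- \frac{22}{11} - \frac{55}{36}\right) = -3 - 126 \left(\left(-22\right) \frac{1}{11} - \frac{55}{36}\right) = -3 - 126 \left(-2 - \frac{55}{36}\right) = -3 - - \frac{889}{2} = -3 + \frac{889}{2} = \frac{883}{2}$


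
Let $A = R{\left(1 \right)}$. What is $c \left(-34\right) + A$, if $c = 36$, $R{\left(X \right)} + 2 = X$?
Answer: $-1225$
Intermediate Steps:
$R{\left(X \right)} = -2 + X$
$A = -1$ ($A = -2 + 1 = -1$)
$c \left(-34\right) + A = 36 \left(-34\right) - 1 = -1224 - 1 = -1225$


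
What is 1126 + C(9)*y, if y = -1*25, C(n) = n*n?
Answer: -899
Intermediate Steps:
C(n) = n²
y = -25
1126 + C(9)*y = 1126 + 9²*(-25) = 1126 + 81*(-25) = 1126 - 2025 = -899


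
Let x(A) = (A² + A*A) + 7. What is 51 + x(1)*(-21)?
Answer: -138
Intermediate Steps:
x(A) = 7 + 2*A² (x(A) = (A² + A²) + 7 = 2*A² + 7 = 7 + 2*A²)
51 + x(1)*(-21) = 51 + (7 + 2*1²)*(-21) = 51 + (7 + 2*1)*(-21) = 51 + (7 + 2)*(-21) = 51 + 9*(-21) = 51 - 189 = -138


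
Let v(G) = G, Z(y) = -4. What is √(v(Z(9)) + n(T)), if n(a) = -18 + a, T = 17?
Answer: I*√5 ≈ 2.2361*I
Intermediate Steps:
√(v(Z(9)) + n(T)) = √(-4 + (-18 + 17)) = √(-4 - 1) = √(-5) = I*√5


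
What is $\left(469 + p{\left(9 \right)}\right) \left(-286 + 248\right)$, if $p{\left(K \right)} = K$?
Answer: $-18164$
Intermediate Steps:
$\left(469 + p{\left(9 \right)}\right) \left(-286 + 248\right) = \left(469 + 9\right) \left(-286 + 248\right) = 478 \left(-38\right) = -18164$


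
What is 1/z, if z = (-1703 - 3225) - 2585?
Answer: -1/7513 ≈ -0.00013310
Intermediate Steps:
z = -7513 (z = -4928 - 2585 = -7513)
1/z = 1/(-7513) = -1/7513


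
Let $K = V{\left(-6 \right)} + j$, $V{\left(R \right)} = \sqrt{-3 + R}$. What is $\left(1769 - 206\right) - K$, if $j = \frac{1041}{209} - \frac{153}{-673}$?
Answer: $\frac{219114321}{140657} - 3 i \approx 1557.8 - 3.0 i$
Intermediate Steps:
$j = \frac{732570}{140657}$ ($j = 1041 \cdot \frac{1}{209} - - \frac{153}{673} = \frac{1041}{209} + \frac{153}{673} = \frac{732570}{140657} \approx 5.2082$)
$K = \frac{732570}{140657} + 3 i$ ($K = \sqrt{-3 - 6} + \frac{732570}{140657} = \sqrt{-9} + \frac{732570}{140657} = 3 i + \frac{732570}{140657} = \frac{732570}{140657} + 3 i \approx 5.2082 + 3.0 i$)
$\left(1769 - 206\right) - K = \left(1769 - 206\right) - \left(\frac{732570}{140657} + 3 i\right) = 1563 - \left(\frac{732570}{140657} + 3 i\right) = \frac{219114321}{140657} - 3 i$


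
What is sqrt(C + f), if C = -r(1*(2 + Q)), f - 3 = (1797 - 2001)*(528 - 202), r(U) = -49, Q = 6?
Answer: 2*I*sqrt(16613) ≈ 257.78*I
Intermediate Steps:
f = -66501 (f = 3 + (1797 - 2001)*(528 - 202) = 3 - 204*326 = 3 - 66504 = -66501)
C = 49 (C = -1*(-49) = 49)
sqrt(C + f) = sqrt(49 - 66501) = sqrt(-66452) = 2*I*sqrt(16613)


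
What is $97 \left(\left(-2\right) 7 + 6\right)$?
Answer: $-776$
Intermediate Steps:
$97 \left(\left(-2\right) 7 + 6\right) = 97 \left(-14 + 6\right) = 97 \left(-8\right) = -776$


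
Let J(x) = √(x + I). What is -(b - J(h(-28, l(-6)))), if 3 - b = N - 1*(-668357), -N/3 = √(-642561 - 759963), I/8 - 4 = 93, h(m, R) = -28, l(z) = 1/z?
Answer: 668354 + 2*√187 - 18*I*√38959 ≈ 6.6838e+5 - 3552.8*I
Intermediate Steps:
l(z) = 1/z
I = 776 (I = 32 + 8*93 = 32 + 744 = 776)
N = -18*I*√38959 (N = -3*√(-642561 - 759963) = -18*I*√38959 ≈ -3552.8*I)
b = -668354 + 18*I*√38959 (b = 3 - (-18*I*√38959 - 1*(-668357)) = 3 - (-18*I*√38959 + 668357) = 3 - (668357 - 18*I*√38959) = 3 + (-668357 + 18*I*√38959) = -668354 + 18*I*√38959 ≈ -6.6835e+5 + 3552.8*I)
J(x) = √(776 + x) (J(x) = √(x + 776) = √(776 + x))
-(b - J(h(-28, l(-6)))) = -((-668354 + 18*I*√38959) - √(776 - 28)) = -((-668354 + 18*I*√38959) - √748) = -((-668354 + 18*I*√38959) - 2*√187) = -(-668354 - 2*√187 + 18*I*√38959) = 668354 + 2*√187 - 18*I*√38959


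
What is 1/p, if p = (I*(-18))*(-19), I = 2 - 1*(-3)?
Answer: 1/1710 ≈ 0.00058480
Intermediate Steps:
I = 5 (I = 2 + 3 = 5)
p = 1710 (p = (5*(-18))*(-19) = -90*(-19) = 1710)
1/p = 1/1710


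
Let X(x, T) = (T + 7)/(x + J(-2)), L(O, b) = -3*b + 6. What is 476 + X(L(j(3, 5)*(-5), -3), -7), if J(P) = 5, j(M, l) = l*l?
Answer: 476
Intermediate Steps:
j(M, l) = l**2
L(O, b) = 6 - 3*b
X(x, T) = (7 + T)/(5 + x) (X(x, T) = (T + 7)/(x + 5) = (7 + T)/(5 + x))
476 + X(L(j(3, 5)*(-5), -3), -7) = 476 + (7 - 7)/(5 + (6 - 3*(-3))) = 476 + 0/(5 + (6 + 9)) = 476 + 0/(5 + 15) = 476 + 0/20 = 476 + (1/20)*0 = 476 + 0 = 476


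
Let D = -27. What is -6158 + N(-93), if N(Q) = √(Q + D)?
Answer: -6158 + 2*I*√30 ≈ -6158.0 + 10.954*I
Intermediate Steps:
N(Q) = √(-27 + Q) (N(Q) = √(Q - 27) = √(-27 + Q))
-6158 + N(-93) = -6158 + √(-27 - 93) = -6158 + √(-120) = -6158 + 2*I*√30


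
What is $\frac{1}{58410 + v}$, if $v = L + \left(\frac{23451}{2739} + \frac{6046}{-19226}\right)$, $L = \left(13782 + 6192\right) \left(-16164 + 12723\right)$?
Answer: $- \frac{8776669}{602712429490134} \approx -1.4562 \cdot 10^{-8}$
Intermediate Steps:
$L = -68730534$ ($L = 19974 \left(-3441\right) = -68730534$)
$v = - \frac{603225074726424}{8776669}$ ($v = -68730534 + \left(\frac{23451}{2739} + \frac{6046}{-19226}\right) = -68730534 + \left(23451 \cdot \frac{1}{2739} + 6046 \left(- \frac{1}{19226}\right)\right) = -68730534 + \left(\frac{7817}{913} - \frac{3023}{9613}\right) = -68730534 + \frac{72384822}{8776669} = - \frac{603225074726424}{8776669} \approx -6.873 \cdot 10^{7}$)
$\frac{1}{58410 + v} = \frac{1}{58410 - \frac{603225074726424}{8776669}} = \frac{1}{- \frac{602712429490134}{8776669}} = - \frac{8776669}{602712429490134}$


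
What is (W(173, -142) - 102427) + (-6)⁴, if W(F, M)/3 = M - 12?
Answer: -101593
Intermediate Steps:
W(F, M) = -36 + 3*M (W(F, M) = 3*(M - 12) = 3*(-12 + M) = -36 + 3*M)
(W(173, -142) - 102427) + (-6)⁴ = ((-36 + 3*(-142)) - 102427) + (-6)⁴ = ((-36 - 426) - 102427) + 1296 = (-462 - 102427) + 1296 = -102889 + 1296 = -101593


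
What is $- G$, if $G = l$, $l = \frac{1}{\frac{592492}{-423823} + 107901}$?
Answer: $- \frac{423823}{45730333031} \approx -9.2679 \cdot 10^{-6}$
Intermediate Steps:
$l = \frac{423823}{45730333031}$ ($l = \frac{1}{592492 \left(- \frac{1}{423823}\right) + 107901} = \frac{1}{- \frac{592492}{423823} + 107901} = \frac{1}{\frac{45730333031}{423823}} = \frac{423823}{45730333031} \approx 9.2679 \cdot 10^{-6}$)
$G = \frac{423823}{45730333031} \approx 9.2679 \cdot 10^{-6}$
$- G = \left(-1\right) \frac{423823}{45730333031} = - \frac{423823}{45730333031}$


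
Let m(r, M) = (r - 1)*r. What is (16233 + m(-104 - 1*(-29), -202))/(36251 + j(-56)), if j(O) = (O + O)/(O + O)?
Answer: 2437/4028 ≈ 0.60501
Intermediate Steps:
m(r, M) = r*(-1 + r) (m(r, M) = (-1 + r)*r = r*(-1 + r))
j(O) = 1 (j(O) = (2*O)/((2*O)) = (2*O)*(1/(2*O)) = 1)
(16233 + m(-104 - 1*(-29), -202))/(36251 + j(-56)) = (16233 + (-104 - 1*(-29))*(-1 + (-104 - 1*(-29))))/(36251 + 1) = (16233 + (-104 + 29)*(-1 + (-104 + 29)))/36252 = (16233 - 75*(-1 - 75))*(1/36252) = (16233 - 75*(-76))*(1/36252) = (16233 + 5700)*(1/36252) = 21933*(1/36252) = 2437/4028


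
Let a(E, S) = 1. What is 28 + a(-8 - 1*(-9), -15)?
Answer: 29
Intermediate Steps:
28 + a(-8 - 1*(-9), -15) = 28 + 1 = 29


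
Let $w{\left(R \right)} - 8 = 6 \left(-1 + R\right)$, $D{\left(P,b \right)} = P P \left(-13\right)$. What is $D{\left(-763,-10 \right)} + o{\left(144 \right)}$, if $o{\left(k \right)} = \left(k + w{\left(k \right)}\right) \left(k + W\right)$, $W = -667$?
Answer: $-8096427$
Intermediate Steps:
$D{\left(P,b \right)} = - 13 P^{2}$ ($D{\left(P,b \right)} = P^{2} \left(-13\right) = - 13 P^{2}$)
$w{\left(R \right)} = 2 + 6 R$ ($w{\left(R \right)} = 8 + 6 \left(-1 + R\right) = 8 + \left(-6 + 6 R\right) = 2 + 6 R$)
$o{\left(k \right)} = \left(-667 + k\right) \left(2 + 7 k\right)$ ($o{\left(k \right)} = \left(k + \left(2 + 6 k\right)\right) \left(k - 667\right) = \left(2 + 7 k\right) \left(-667 + k\right) = \left(-667 + k\right) \left(2 + 7 k\right)$)
$D{\left(-763,-10 \right)} + o{\left(144 \right)} = - 13 \left(-763\right)^{2} - \left(673382 - 145152\right) = \left(-13\right) 582169 - 528230 = -7568197 - 528230 = -8096427$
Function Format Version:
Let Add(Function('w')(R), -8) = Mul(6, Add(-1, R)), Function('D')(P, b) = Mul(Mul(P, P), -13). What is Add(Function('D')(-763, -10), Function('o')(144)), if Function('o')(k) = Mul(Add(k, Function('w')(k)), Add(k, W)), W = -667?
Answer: -8096427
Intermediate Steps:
Function('D')(P, b) = Mul(-13, Pow(P, 2)) (Function('D')(P, b) = Mul(Pow(P, 2), -13) = Mul(-13, Pow(P, 2)))
Function('w')(R) = Add(2, Mul(6, R)) (Function('w')(R) = Add(8, Mul(6, Add(-1, R))) = Add(8, Add(-6, Mul(6, R))) = Add(2, Mul(6, R)))
Function('o')(k) = Mul(Add(-667, k), Add(2, Mul(7, k))) (Function('o')(k) = Mul(Add(k, Add(2, Mul(6, k))), Add(k, -667)) = Mul(Add(2, Mul(7, k)), Add(-667, k)) = Mul(Add(-667, k), Add(2, Mul(7, k))))
Add(Function('D')(-763, -10), Function('o')(144)) = Add(Mul(-13, Pow(-763, 2)), Add(-1334, Mul(-4667, 144), Mul(7, Pow(144, 2)))) = Add(Mul(-13, 582169), Add(-1334, -672048, Mul(7, 20736))) = Add(-7568197, Add(-1334, -672048, 145152)) = Add(-7568197, -528230) = -8096427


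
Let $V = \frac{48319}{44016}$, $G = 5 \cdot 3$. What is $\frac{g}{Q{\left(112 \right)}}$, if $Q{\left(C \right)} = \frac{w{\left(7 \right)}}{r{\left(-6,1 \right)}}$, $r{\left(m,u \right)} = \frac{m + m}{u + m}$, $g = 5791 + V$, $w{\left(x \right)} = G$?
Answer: $\frac{10197799}{11004} \approx 926.74$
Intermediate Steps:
$G = 15$
$V = \frac{48319}{44016}$ ($V = 48319 \cdot \frac{1}{44016} = \frac{48319}{44016} \approx 1.0978$)
$w{\left(x \right)} = 15$
$g = \frac{254944975}{44016}$ ($g = 5791 + \frac{48319}{44016} = \frac{254944975}{44016} \approx 5792.1$)
$r{\left(m,u \right)} = \frac{2 m}{m + u}$
$Q{\left(C \right)} = \frac{25}{4}$ ($Q{\left(C \right)} = \frac{15}{2 \left(-6\right) \frac{1}{-6 + 1}} = \frac{15}{2 \left(-6\right) \frac{1}{-5}} = \frac{15}{2 \left(-6\right) \left(- \frac{1}{5}\right)} = \frac{15}{\frac{12}{5}} = 15 \cdot \frac{5}{12} = \frac{25}{4}$)
$\frac{g}{Q{\left(112 \right)}} = \frac{254944975}{44016 \cdot \frac{25}{4}} = \frac{254944975}{44016} \cdot \frac{4}{25} = \frac{10197799}{11004}$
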